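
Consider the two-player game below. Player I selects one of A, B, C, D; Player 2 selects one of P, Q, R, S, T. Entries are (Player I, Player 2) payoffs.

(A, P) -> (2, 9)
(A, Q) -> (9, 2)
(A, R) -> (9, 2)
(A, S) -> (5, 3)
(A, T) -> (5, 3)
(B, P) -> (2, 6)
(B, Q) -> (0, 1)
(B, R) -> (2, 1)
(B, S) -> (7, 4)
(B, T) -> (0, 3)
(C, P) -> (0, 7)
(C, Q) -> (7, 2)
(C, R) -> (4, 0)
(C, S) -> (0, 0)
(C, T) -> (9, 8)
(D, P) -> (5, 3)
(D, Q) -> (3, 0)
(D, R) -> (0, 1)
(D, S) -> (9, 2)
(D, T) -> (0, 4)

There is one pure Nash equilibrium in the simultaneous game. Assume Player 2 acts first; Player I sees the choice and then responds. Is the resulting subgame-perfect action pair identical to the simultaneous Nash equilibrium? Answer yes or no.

Backward induction with Player 2 moving first.
- P: BR = D, leader payoff 3.
- Q: BR = A, leader payoff 2.
- R: BR = A, leader payoff 2.
- S: BR = D, leader payoff 2.
- T: BR = C, leader payoff 8.
Player 2's induced payoffs are 3, 2, 2, 2, 8, so Player 2 commits to T. Subgame-perfect outcome: (C, T) with payoffs (9, 8).
For the simultaneous game, intersect best replies.
Player I's best replies: P→D; Q→A; R→A; S→D; T→C.
Player 2's best replies: A→P; B→P; C→T; D→T.
Only (C, T) has each player best-responding; Nash payoffs (9, 8).
Sequential outcome (C, T) coincides with the Nash profile (C, T).

yes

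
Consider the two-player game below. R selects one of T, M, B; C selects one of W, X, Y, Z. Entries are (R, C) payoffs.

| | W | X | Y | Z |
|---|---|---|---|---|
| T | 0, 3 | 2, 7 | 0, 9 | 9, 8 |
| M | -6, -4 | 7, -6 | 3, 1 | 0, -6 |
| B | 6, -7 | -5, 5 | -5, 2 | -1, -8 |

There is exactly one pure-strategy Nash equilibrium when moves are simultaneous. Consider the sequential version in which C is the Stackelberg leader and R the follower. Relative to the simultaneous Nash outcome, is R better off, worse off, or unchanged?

Backward induction with C moving first.
- W: R compares 0, -6, 6 and picks B; C would get -7.
- X: R compares 2, 7, -5 and picks M; C would get -6.
- Y: R compares 0, 3, -5 and picks M; C would get 1.
- Z: R compares 9, 0, -1 and picks T; C would get 8.
C's induced payoffs are -7, -6, 1, 8, so C commits to Z. Subgame-perfect outcome: (T, Z) with payoffs (9, 8).
For the simultaneous game, intersect best replies.
R's best replies: W→B; X→M; Y→M; Z→T.
C's best replies: T→Y; M→Y; B→X.
Only (M, Y) has each player best-responding; Nash payoffs (3, 1).
R earns 9 sequentially versus 3 at the Nash outcome: better off.

better off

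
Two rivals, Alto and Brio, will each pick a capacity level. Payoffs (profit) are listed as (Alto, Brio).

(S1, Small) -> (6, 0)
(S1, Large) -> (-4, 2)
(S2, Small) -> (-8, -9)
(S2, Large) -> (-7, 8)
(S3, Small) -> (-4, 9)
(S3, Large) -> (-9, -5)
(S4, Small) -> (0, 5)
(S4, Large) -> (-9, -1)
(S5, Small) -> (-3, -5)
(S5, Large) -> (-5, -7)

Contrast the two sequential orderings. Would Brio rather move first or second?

second

If Alto leads: Brio's best replies are S1→Large, S2→Large, S3→Small, S4→Small, S5→Small; Alto's induced payoffs -4, -7, -4, 0, -3; outcome (S4, Small), payoffs (0, 5).
If Brio leads: Alto's best replies are Small→S1, Large→S1; Brio's induced payoffs 0, 2; outcome (S1, Large), payoffs (-4, 2).
Brio gets 2 moving first and 5 moving second, so Brio prefers to move second.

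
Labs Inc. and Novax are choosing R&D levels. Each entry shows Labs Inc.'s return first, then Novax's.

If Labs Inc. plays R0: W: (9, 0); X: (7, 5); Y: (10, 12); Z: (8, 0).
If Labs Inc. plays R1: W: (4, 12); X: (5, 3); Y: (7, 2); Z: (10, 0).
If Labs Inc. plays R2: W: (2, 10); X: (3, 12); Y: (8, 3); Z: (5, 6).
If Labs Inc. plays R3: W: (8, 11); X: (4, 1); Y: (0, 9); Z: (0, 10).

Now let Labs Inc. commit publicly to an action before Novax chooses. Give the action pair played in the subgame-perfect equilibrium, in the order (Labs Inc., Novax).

Novax best-responds to each possible Labs Inc. move:
- R0: Novax compares 0, 5, 12, 0 and picks Y; Labs Inc. would get 10.
- R1: Novax compares 12, 3, 2, 0 and picks W; Labs Inc. would get 4.
- R2: Novax compares 10, 12, 3, 6 and picks X; Labs Inc. would get 3.
- R3: Novax compares 11, 1, 9, 10 and picks W; Labs Inc. would get 8.
Labs Inc.'s induced payoffs are 10, 4, 3, 8, so Labs Inc. commits to R0. Subgame-perfect outcome: (R0, Y) with payoffs (10, 12).

(R0, Y)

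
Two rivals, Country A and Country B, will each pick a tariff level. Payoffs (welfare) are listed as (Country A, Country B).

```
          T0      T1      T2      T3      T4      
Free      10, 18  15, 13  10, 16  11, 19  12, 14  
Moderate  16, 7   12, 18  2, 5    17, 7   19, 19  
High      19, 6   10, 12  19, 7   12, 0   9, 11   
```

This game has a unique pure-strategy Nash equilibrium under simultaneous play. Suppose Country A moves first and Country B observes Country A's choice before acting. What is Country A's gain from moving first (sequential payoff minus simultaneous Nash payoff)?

Work backward from Country B's decision.
- Free: BR = T3, leader payoff 11.
- Moderate: BR = T4, leader payoff 19.
- High: BR = T1, leader payoff 10.
Among 11, 19, 10, the best is 19 at Moderate. Subgame-perfect outcome: (Moderate, T4) with payoffs (19, 19).
For the simultaneous game, intersect best replies.
Country A's best replies: T0→High; T1→Free; T2→High; T3→Moderate; T4→Moderate.
Country B's best replies: Free→T3; Moderate→T4; High→T1.
Only (Moderate, T4) has each player best-responding; Nash payoffs (19, 19).
Country A's commitment gain: 19 − 19 = 0.

0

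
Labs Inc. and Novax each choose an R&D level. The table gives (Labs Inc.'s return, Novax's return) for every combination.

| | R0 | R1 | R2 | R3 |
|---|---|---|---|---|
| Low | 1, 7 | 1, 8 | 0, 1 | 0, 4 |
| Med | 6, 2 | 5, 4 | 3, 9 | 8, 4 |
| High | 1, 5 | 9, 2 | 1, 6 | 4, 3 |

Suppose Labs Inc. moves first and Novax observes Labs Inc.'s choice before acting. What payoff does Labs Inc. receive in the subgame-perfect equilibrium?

Backward induction with Labs Inc. moving first.
- Low: BR = R1, leader payoff 1.
- Med: BR = R2, leader payoff 3.
- High: BR = R2, leader payoff 1.
Among 1, 3, 1, the best is 3 at Med. Subgame-perfect outcome: (Med, R2) with payoffs (3, 9).

3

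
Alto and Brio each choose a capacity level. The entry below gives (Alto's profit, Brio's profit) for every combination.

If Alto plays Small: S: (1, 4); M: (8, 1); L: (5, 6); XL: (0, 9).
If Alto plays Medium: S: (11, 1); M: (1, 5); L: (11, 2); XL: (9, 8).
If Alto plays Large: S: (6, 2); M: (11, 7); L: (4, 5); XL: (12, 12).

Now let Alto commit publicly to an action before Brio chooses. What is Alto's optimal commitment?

Large

Backward induction with Alto moving first.
- Small: BR = XL, leader payoff 0.
- Medium: BR = XL, leader payoff 9.
- Large: BR = XL, leader payoff 12.
Alto's induced payoffs are 0, 9, 12, so Alto commits to Large. Subgame-perfect outcome: (Large, XL) with payoffs (12, 12).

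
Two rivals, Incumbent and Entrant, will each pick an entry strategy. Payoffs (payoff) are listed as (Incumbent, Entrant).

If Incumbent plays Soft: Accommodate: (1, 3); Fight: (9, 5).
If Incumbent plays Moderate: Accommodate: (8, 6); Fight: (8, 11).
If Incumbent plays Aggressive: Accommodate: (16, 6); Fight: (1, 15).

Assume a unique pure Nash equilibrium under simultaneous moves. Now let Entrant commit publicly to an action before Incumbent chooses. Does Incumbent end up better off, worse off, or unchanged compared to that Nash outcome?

better off

Solve by backward induction (Entrant leads).
- Accommodate: Incumbent compares 1, 8, 16 and picks Aggressive; Entrant would get 6.
- Fight: Incumbent compares 9, 8, 1 and picks Soft; Entrant would get 5.
Entrant's induced payoffs are 6, 5, so Entrant commits to Accommodate. Subgame-perfect outcome: (Aggressive, Accommodate) with payoffs (16, 6).
For the simultaneous game, intersect best replies.
Incumbent's best replies: Accommodate→Aggressive; Fight→Soft.
Entrant's best replies: Soft→Fight; Moderate→Fight; Aggressive→Fight.
Only (Soft, Fight) has each player best-responding; Nash payoffs (9, 5).
Incumbent earns 16 sequentially versus 9 at the Nash outcome: better off.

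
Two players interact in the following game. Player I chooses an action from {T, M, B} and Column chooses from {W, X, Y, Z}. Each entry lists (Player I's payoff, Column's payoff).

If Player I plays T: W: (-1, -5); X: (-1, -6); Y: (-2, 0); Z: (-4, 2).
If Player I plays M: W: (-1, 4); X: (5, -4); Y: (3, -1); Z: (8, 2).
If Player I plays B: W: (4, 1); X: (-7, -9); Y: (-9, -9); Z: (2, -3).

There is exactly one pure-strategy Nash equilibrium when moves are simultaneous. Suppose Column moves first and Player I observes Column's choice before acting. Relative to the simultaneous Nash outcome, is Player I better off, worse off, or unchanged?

Player I best-responds to each possible Column move:
- W: BR = B, leader payoff 1.
- X: BR = M, leader payoff -4.
- Y: BR = M, leader payoff -1.
- Z: BR = M, leader payoff 2.
Among 1, -4, -1, 2, the best is 2 at Z. Subgame-perfect outcome: (M, Z) with payoffs (8, 2).
Under simultaneous play:
Player I's best replies: W→B; X→M; Y→M; Z→M.
Column's best replies: T→Z; M→W; B→W.
Only (B, W) has each player best-responding; Nash payoffs (4, 1).
Player I earns 8 sequentially versus 4 at the Nash outcome: better off.

better off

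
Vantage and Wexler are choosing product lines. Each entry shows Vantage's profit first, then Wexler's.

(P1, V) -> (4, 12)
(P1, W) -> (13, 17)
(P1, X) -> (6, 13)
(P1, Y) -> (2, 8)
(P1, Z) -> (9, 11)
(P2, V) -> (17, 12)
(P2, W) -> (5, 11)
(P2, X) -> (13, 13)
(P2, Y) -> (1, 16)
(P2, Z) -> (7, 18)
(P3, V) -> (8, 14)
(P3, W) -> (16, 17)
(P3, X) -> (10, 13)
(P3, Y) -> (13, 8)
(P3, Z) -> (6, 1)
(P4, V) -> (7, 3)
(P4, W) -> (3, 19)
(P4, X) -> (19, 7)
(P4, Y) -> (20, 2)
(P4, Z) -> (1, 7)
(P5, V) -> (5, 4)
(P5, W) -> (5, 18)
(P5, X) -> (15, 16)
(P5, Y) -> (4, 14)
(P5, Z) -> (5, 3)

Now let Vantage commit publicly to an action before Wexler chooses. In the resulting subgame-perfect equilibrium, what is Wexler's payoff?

Backward induction with Vantage moving first.
- P1 → Wexler plays W (best of 12, 17, 13, 8, 11); Vantage gets 13.
- P2 → Wexler plays Z (best of 12, 11, 13, 16, 18); Vantage gets 7.
- P3 → Wexler plays W (best of 14, 17, 13, 8, 1); Vantage gets 16.
- P4 → Wexler plays W (best of 3, 19, 7, 2, 7); Vantage gets 3.
- P5 → Wexler plays W (best of 4, 18, 16, 14, 3); Vantage gets 5.
Maximizing over 13, 7, 16, 3, 5, Vantage chooses P3. Subgame-perfect outcome: (P3, W) with payoffs (16, 17).

17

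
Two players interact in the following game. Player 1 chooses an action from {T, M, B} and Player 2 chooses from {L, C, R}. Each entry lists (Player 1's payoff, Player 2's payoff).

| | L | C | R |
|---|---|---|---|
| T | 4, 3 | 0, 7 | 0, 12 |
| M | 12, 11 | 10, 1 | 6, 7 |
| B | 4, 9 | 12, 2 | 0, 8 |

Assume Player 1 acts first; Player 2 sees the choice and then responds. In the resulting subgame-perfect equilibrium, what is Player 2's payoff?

Work backward from Player 2's decision.
- T: Player 2 compares 3, 7, 12 and picks R; Player 1 would get 0.
- M: Player 2 compares 11, 1, 7 and picks L; Player 1 would get 12.
- B: Player 2 compares 9, 2, 8 and picks L; Player 1 would get 4.
Among 0, 12, 4, the best is 12 at M. Subgame-perfect outcome: (M, L) with payoffs (12, 11).

11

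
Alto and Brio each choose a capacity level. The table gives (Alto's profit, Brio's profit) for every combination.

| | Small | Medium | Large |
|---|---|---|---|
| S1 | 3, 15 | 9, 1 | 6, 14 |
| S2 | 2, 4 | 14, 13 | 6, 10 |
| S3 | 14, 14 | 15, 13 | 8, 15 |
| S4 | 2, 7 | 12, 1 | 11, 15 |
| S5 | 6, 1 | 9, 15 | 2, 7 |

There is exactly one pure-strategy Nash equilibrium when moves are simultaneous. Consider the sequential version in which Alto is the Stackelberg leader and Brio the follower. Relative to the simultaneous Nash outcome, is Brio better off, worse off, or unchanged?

Brio best-responds to each possible Alto move:
- S1: Brio compares 15, 1, 14 and picks Small; Alto would get 3.
- S2: Brio compares 4, 13, 10 and picks Medium; Alto would get 14.
- S3: Brio compares 14, 13, 15 and picks Large; Alto would get 8.
- S4: Brio compares 7, 1, 15 and picks Large; Alto would get 11.
- S5: Brio compares 1, 15, 7 and picks Medium; Alto would get 9.
Maximizing over 3, 14, 8, 11, 9, Alto chooses S2. Subgame-perfect outcome: (S2, Medium) with payoffs (14, 13).
Under simultaneous play:
Alto's best replies: Small→S3; Medium→S3; Large→S4.
Brio's best replies: S1→Small; S2→Medium; S3→Large; S4→Large; S5→Medium.
Only (S4, Large) has each player best-responding; Nash payoffs (11, 15).
Brio earns 13 sequentially versus 15 at the Nash outcome: worse off.

worse off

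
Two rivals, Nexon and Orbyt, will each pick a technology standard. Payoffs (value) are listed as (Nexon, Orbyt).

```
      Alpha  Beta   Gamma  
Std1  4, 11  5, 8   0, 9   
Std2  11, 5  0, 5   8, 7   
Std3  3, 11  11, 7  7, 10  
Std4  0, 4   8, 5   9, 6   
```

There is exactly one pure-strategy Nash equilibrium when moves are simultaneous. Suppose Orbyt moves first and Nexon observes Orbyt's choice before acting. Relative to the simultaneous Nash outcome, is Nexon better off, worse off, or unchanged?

Work backward from Nexon's decision.
- Alpha: Nexon compares 4, 11, 3, 0 and picks Std2; Orbyt would get 5.
- Beta: Nexon compares 5, 0, 11, 8 and picks Std3; Orbyt would get 7.
- Gamma: Nexon compares 0, 8, 7, 9 and picks Std4; Orbyt would get 6.
Orbyt's induced payoffs are 5, 7, 6, so Orbyt commits to Beta. Subgame-perfect outcome: (Std3, Beta) with payoffs (11, 7).
Now find the simultaneous Nash equilibrium.
Nexon's best replies: Alpha→Std2; Beta→Std3; Gamma→Std4.
Orbyt's best replies: Std1→Alpha; Std2→Gamma; Std3→Alpha; Std4→Gamma.
The unique mutual best reply is (Std4, Gamma), giving (9, 6).
Nexon earns 11 sequentially versus 9 at the Nash outcome: better off.

better off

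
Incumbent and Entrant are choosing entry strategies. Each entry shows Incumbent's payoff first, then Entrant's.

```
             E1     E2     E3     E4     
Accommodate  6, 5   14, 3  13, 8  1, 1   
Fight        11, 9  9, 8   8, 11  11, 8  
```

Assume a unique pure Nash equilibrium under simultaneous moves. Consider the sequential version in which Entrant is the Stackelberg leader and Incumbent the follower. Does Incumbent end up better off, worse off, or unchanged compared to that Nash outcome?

Backward induction with Entrant moving first.
- E1: Incumbent compares 6, 11 and picks Fight; Entrant would get 9.
- E2: Incumbent compares 14, 9 and picks Accommodate; Entrant would get 3.
- E3: Incumbent compares 13, 8 and picks Accommodate; Entrant would get 8.
- E4: Incumbent compares 1, 11 and picks Fight; Entrant would get 8.
Maximizing over 9, 3, 8, 8, Entrant chooses E1. Subgame-perfect outcome: (Fight, E1) with payoffs (11, 9).
For the simultaneous game, intersect best replies.
Incumbent's best replies: E1→Fight; E2→Accommodate; E3→Accommodate; E4→Fight.
Entrant's best replies: Accommodate→E3; Fight→E3.
Only (Accommodate, E3) has each player best-responding; Nash payoffs (13, 8).
Incumbent earns 11 sequentially versus 13 at the Nash outcome: worse off.

worse off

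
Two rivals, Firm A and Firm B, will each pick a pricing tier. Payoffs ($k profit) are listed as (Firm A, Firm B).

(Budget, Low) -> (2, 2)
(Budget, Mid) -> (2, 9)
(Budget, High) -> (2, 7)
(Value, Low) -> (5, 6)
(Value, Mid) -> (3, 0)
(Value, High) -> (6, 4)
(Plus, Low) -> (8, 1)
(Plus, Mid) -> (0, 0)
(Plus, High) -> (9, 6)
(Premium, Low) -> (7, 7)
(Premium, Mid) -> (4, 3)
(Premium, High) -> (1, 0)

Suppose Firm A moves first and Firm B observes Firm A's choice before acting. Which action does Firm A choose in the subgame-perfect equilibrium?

Backward induction with Firm A moving first.
- Budget: BR = Mid, leader payoff 2.
- Value: BR = Low, leader payoff 5.
- Plus: BR = High, leader payoff 9.
- Premium: BR = Low, leader payoff 7.
Firm A's induced payoffs are 2, 5, 9, 7, so Firm A commits to Plus. Subgame-perfect outcome: (Plus, High) with payoffs (9, 6).

Plus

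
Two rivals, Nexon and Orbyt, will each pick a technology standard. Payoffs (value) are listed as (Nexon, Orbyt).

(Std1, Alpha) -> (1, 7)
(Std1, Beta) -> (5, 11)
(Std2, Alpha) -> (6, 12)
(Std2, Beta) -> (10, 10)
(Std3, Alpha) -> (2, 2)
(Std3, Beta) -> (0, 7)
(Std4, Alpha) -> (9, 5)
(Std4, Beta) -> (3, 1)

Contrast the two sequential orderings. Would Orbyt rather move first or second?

first

If Nexon leads: Orbyt's best replies are Std1→Beta, Std2→Alpha, Std3→Beta, Std4→Alpha; Nexon's induced payoffs 5, 6, 0, 9; outcome (Std4, Alpha), payoffs (9, 5).
If Orbyt leads: Nexon's best replies are Alpha→Std4, Beta→Std2; Orbyt's induced payoffs 5, 10; outcome (Std2, Beta), payoffs (10, 10).
Orbyt gets 10 moving first and 5 moving second, so Orbyt prefers to move first.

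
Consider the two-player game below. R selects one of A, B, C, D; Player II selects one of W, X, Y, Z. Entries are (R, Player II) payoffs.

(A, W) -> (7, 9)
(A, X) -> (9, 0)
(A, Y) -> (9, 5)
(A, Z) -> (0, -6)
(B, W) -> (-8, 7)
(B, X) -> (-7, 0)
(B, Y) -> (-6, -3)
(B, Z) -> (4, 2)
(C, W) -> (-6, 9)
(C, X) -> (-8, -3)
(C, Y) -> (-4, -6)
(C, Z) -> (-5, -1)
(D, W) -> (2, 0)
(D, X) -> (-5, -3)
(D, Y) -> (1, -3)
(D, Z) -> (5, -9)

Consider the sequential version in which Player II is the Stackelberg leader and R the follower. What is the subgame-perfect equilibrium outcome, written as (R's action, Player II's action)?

(A, W)

R best-responds to each possible Player II move:
- W: BR = A, leader payoff 9.
- X: BR = A, leader payoff 0.
- Y: BR = A, leader payoff 5.
- Z: BR = D, leader payoff -9.
Maximizing over 9, 0, 5, -9, Player II chooses W. Subgame-perfect outcome: (A, W) with payoffs (7, 9).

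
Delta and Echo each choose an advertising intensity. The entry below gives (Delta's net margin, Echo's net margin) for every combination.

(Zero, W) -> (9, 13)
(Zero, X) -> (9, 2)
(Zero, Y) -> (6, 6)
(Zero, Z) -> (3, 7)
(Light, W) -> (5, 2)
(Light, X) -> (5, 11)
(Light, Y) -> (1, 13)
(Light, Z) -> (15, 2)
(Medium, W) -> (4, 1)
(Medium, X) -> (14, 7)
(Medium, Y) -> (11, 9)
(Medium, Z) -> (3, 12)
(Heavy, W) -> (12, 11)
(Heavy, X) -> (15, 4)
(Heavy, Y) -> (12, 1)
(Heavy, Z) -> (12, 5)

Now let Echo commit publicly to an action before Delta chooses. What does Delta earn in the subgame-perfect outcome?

12

Backward induction with Echo moving first.
- W: Delta compares 9, 5, 4, 12 and picks Heavy; Echo would get 11.
- X: Delta compares 9, 5, 14, 15 and picks Heavy; Echo would get 4.
- Y: Delta compares 6, 1, 11, 12 and picks Heavy; Echo would get 1.
- Z: Delta compares 3, 15, 3, 12 and picks Light; Echo would get 2.
Maximizing over 11, 4, 1, 2, Echo chooses W. Subgame-perfect outcome: (Heavy, W) with payoffs (12, 11).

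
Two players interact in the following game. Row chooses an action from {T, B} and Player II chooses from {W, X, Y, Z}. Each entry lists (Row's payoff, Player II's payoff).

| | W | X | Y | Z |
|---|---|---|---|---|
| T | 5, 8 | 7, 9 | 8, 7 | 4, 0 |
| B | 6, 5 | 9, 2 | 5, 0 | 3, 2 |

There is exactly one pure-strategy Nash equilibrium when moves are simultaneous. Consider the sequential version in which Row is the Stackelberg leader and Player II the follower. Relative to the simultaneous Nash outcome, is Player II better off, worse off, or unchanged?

Backward induction with Row moving first.
- T: BR = X, leader payoff 7.
- B: BR = W, leader payoff 6.
Maximizing over 7, 6, Row chooses T. Subgame-perfect outcome: (T, X) with payoffs (7, 9).
Now find the simultaneous Nash equilibrium.
Row's best replies: W→B; X→B; Y→T; Z→T.
Player II's best replies: T→X; B→W.
The unique mutual best reply is (B, W), giving (6, 5).
Player II earns 9 sequentially versus 5 at the Nash outcome: better off.

better off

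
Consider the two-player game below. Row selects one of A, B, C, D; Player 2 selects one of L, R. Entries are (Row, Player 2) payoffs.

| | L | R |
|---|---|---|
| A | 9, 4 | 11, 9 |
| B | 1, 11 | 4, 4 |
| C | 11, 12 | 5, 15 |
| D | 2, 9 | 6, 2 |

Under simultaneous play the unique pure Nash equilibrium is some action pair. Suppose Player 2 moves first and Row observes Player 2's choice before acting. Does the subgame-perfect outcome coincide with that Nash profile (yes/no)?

Row best-responds to each possible Player 2 move:
- L: BR = C, leader payoff 12.
- R: BR = A, leader payoff 9.
Player 2's induced payoffs are 12, 9, so Player 2 commits to L. Subgame-perfect outcome: (C, L) with payoffs (11, 12).
For the simultaneous game, intersect best replies.
Row's best replies: L→C; R→A.
Player 2's best replies: A→R; B→L; C→R; D→L.
Only (A, R) has each player best-responding; Nash payoffs (11, 9).
Sequential outcome (C, L) differs from the Nash profile (A, R).

no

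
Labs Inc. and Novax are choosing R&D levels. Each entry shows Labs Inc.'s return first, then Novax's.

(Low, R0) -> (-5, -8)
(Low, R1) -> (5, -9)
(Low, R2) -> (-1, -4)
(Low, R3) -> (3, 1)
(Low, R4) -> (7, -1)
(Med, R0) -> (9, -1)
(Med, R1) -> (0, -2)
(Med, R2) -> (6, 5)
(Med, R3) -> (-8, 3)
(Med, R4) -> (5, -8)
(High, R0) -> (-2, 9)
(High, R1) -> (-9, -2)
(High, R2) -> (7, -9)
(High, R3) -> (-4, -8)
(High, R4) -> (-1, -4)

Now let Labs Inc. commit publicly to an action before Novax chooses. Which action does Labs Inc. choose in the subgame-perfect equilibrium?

Backward induction with Labs Inc. moving first.
- Low → Novax plays R3 (best of -8, -9, -4, 1, -1); Labs Inc. gets 3.
- Med → Novax plays R2 (best of -1, -2, 5, 3, -8); Labs Inc. gets 6.
- High → Novax plays R0 (best of 9, -2, -9, -8, -4); Labs Inc. gets -2.
Labs Inc.'s induced payoffs are 3, 6, -2, so Labs Inc. commits to Med. Subgame-perfect outcome: (Med, R2) with payoffs (6, 5).

Med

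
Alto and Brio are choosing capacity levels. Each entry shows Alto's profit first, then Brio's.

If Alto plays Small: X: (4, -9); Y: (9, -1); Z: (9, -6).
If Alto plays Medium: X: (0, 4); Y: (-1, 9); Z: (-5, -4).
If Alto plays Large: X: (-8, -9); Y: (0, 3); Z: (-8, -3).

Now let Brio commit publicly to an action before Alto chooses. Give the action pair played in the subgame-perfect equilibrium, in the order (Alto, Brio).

(Small, Y)

Work backward from Alto's decision.
- X: BR = Small, leader payoff -9.
- Y: BR = Small, leader payoff -1.
- Z: BR = Small, leader payoff -6.
Maximizing over -9, -1, -6, Brio chooses Y. Subgame-perfect outcome: (Small, Y) with payoffs (9, -1).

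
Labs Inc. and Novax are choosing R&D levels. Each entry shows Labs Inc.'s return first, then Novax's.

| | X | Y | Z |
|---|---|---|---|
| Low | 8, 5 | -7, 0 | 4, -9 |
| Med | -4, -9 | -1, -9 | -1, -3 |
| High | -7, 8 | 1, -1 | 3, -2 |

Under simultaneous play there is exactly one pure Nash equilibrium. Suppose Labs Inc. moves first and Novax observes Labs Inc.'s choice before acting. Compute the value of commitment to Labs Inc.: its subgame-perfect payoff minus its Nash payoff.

0

Novax best-responds to each possible Labs Inc. move:
- Low → Novax plays X (best of 5, 0, -9); Labs Inc. gets 8.
- Med → Novax plays Z (best of -9, -9, -3); Labs Inc. gets -1.
- High → Novax plays X (best of 8, -1, -2); Labs Inc. gets -7.
Labs Inc.'s induced payoffs are 8, -1, -7, so Labs Inc. commits to Low. Subgame-perfect outcome: (Low, X) with payoffs (8, 5).
For the simultaneous game, intersect best replies.
Labs Inc.'s best replies: X→Low; Y→High; Z→Low.
Novax's best replies: Low→X; Med→Z; High→X.
Only (Low, X) has each player best-responding; Nash payoffs (8, 5).
Labs Inc.'s commitment gain: 8 − 8 = 0.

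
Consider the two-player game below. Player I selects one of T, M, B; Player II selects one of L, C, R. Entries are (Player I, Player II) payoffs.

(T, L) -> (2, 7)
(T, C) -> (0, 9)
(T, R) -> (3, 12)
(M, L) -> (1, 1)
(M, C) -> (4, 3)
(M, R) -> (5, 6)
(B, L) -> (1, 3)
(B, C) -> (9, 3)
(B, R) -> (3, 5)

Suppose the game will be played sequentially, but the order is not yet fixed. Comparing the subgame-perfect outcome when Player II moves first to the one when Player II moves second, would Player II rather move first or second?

first

If Player I leads: Player II's best replies are T→R, M→R, B→R; Player I's induced payoffs 3, 5, 3; outcome (M, R), payoffs (5, 6).
If Player II leads: Player I's best replies are L→T, C→B, R→M; Player II's induced payoffs 7, 3, 6; outcome (T, L), payoffs (2, 7).
Player II gets 7 moving first and 6 moving second, so Player II prefers to move first.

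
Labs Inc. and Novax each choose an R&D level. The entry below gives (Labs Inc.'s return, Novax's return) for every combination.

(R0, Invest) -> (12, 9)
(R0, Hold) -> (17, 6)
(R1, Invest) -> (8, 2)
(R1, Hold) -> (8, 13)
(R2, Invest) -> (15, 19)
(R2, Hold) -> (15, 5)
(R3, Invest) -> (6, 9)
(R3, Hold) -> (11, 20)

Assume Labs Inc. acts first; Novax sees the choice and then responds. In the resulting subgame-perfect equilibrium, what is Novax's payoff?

19

Novax best-responds to each possible Labs Inc. move:
- R0: BR = Invest, leader payoff 12.
- R1: BR = Hold, leader payoff 8.
- R2: BR = Invest, leader payoff 15.
- R3: BR = Hold, leader payoff 11.
Labs Inc.'s induced payoffs are 12, 8, 15, 11, so Labs Inc. commits to R2. Subgame-perfect outcome: (R2, Invest) with payoffs (15, 19).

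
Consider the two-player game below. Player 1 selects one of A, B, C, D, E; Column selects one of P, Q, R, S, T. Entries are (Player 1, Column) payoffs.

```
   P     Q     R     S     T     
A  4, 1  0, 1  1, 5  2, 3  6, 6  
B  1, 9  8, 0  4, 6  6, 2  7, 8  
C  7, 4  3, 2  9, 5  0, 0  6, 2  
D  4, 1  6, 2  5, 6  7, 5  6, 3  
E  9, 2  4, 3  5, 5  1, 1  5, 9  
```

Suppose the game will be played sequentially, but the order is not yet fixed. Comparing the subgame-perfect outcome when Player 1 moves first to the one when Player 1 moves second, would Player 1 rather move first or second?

first

If Player 1 leads: Column's best replies are A→T, B→P, C→R, D→R, E→T; Player 1's induced payoffs 6, 1, 9, 5, 5; outcome (C, R), payoffs (9, 5).
If Column leads: Player 1's best replies are P→E, Q→B, R→C, S→D, T→B; Column's induced payoffs 2, 0, 5, 5, 8; outcome (B, T), payoffs (7, 8).
Player 1 gets 9 moving first and 7 moving second, so Player 1 prefers to move first.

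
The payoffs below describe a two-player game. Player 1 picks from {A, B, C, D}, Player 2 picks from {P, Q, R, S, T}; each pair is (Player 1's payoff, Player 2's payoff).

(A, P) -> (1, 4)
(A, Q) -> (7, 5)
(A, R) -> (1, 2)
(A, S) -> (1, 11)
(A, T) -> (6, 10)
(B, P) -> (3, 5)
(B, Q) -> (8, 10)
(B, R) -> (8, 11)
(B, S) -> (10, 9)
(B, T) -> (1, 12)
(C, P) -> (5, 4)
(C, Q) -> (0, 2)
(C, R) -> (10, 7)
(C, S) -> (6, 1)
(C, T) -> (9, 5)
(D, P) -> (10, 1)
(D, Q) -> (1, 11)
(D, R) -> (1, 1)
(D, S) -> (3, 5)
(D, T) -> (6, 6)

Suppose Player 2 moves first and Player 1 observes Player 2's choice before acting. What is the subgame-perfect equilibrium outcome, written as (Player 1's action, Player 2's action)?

(B, Q)

Player 1 best-responds to each possible Player 2 move:
- P → Player 1 plays D (best of 1, 3, 5, 10); Player 2 gets 1.
- Q → Player 1 plays B (best of 7, 8, 0, 1); Player 2 gets 10.
- R → Player 1 plays C (best of 1, 8, 10, 1); Player 2 gets 7.
- S → Player 1 plays B (best of 1, 10, 6, 3); Player 2 gets 9.
- T → Player 1 plays C (best of 6, 1, 9, 6); Player 2 gets 5.
Maximizing over 1, 10, 7, 9, 5, Player 2 chooses Q. Subgame-perfect outcome: (B, Q) with payoffs (8, 10).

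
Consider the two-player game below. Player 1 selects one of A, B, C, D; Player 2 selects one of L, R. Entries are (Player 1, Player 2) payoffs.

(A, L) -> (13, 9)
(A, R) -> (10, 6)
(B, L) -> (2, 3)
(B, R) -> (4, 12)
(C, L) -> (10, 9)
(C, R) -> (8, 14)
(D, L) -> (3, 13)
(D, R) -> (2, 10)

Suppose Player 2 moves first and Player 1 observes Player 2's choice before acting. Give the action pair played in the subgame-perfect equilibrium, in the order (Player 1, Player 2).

(A, L)

Player 1 best-responds to each possible Player 2 move:
- L: BR = A, leader payoff 9.
- R: BR = A, leader payoff 6.
Among 9, 6, the best is 9 at L. Subgame-perfect outcome: (A, L) with payoffs (13, 9).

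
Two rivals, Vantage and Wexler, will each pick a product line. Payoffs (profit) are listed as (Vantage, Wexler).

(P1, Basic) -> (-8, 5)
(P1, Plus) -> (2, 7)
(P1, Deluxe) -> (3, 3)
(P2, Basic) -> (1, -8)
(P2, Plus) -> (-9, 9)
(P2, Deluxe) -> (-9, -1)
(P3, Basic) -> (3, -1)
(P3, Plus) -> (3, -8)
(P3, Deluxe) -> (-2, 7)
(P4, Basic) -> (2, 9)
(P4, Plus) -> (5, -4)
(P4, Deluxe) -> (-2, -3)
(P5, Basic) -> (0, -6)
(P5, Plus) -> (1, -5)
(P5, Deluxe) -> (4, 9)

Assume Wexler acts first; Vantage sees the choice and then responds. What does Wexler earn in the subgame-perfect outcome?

9

Solve by backward induction (Wexler leads).
- Basic: BR = P3, leader payoff -1.
- Plus: BR = P4, leader payoff -4.
- Deluxe: BR = P5, leader payoff 9.
Wexler's induced payoffs are -1, -4, 9, so Wexler commits to Deluxe. Subgame-perfect outcome: (P5, Deluxe) with payoffs (4, 9).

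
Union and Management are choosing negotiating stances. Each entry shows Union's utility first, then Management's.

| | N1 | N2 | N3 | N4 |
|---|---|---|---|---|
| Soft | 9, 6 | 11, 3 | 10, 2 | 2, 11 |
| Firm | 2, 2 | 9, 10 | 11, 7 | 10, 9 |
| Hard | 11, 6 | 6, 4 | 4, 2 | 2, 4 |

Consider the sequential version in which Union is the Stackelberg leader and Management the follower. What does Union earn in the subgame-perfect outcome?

Work backward from Management's decision.
- Soft: Management compares 6, 3, 2, 11 and picks N4; Union would get 2.
- Firm: Management compares 2, 10, 7, 9 and picks N2; Union would get 9.
- Hard: Management compares 6, 4, 2, 4 and picks N1; Union would get 11.
Among 2, 9, 11, the best is 11 at Hard. Subgame-perfect outcome: (Hard, N1) with payoffs (11, 6).

11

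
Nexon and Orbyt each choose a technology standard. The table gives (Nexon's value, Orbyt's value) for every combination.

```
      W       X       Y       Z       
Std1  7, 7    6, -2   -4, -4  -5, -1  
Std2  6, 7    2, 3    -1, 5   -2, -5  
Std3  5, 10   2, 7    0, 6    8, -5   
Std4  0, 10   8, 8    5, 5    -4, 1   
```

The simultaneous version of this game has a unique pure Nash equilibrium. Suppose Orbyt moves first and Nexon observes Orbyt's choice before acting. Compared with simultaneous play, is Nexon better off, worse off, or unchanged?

Backward induction with Orbyt moving first.
- W: Nexon compares 7, 6, 5, 0 and picks Std1; Orbyt would get 7.
- X: Nexon compares 6, 2, 2, 8 and picks Std4; Orbyt would get 8.
- Y: Nexon compares -4, -1, 0, 5 and picks Std4; Orbyt would get 5.
- Z: Nexon compares -5, -2, 8, -4 and picks Std3; Orbyt would get -5.
Among 7, 8, 5, -5, the best is 8 at X. Subgame-perfect outcome: (Std4, X) with payoffs (8, 8).
For the simultaneous game, intersect best replies.
Nexon's best replies: W→Std1; X→Std4; Y→Std4; Z→Std3.
Orbyt's best replies: Std1→W; Std2→W; Std3→W; Std4→W.
Only (Std1, W) has each player best-responding; Nash payoffs (7, 7).
Nexon earns 8 sequentially versus 7 at the Nash outcome: better off.

better off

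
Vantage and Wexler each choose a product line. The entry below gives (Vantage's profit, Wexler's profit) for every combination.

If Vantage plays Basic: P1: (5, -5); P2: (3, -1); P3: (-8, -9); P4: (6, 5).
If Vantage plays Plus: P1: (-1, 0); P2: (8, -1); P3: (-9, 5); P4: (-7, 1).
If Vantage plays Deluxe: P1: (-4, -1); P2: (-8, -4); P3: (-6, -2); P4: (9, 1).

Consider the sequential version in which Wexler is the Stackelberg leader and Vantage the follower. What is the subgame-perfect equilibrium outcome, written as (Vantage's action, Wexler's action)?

(Deluxe, P4)

Backward induction with Wexler moving first.
- P1: Vantage compares 5, -1, -4 and picks Basic; Wexler would get -5.
- P2: Vantage compares 3, 8, -8 and picks Plus; Wexler would get -1.
- P3: Vantage compares -8, -9, -6 and picks Deluxe; Wexler would get -2.
- P4: Vantage compares 6, -7, 9 and picks Deluxe; Wexler would get 1.
Wexler's induced payoffs are -5, -1, -2, 1, so Wexler commits to P4. Subgame-perfect outcome: (Deluxe, P4) with payoffs (9, 1).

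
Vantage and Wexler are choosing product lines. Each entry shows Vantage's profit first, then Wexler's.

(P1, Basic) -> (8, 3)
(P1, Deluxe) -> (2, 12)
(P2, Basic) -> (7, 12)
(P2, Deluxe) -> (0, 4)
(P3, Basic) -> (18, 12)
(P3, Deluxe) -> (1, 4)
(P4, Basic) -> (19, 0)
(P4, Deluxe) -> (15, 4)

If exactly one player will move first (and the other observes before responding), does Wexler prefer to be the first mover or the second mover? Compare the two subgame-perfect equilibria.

If Vantage leads: Wexler's best replies are P1→Deluxe, P2→Basic, P3→Basic, P4→Deluxe; Vantage's induced payoffs 2, 7, 18, 15; outcome (P3, Basic), payoffs (18, 12).
If Wexler leads: Vantage's best replies are Basic→P4, Deluxe→P4; Wexler's induced payoffs 0, 4; outcome (P4, Deluxe), payoffs (15, 4).
Wexler gets 4 moving first and 12 moving second, so Wexler prefers to move second.

second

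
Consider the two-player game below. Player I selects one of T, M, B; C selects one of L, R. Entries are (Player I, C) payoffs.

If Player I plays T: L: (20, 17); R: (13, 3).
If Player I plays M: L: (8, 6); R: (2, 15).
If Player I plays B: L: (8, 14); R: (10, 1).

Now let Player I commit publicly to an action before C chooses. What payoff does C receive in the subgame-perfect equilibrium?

Backward induction with Player I moving first.
- T: C compares 17, 3 and picks L; Player I would get 20.
- M: C compares 6, 15 and picks R; Player I would get 2.
- B: C compares 14, 1 and picks L; Player I would get 8.
Player I's induced payoffs are 20, 2, 8, so Player I commits to T. Subgame-perfect outcome: (T, L) with payoffs (20, 17).

17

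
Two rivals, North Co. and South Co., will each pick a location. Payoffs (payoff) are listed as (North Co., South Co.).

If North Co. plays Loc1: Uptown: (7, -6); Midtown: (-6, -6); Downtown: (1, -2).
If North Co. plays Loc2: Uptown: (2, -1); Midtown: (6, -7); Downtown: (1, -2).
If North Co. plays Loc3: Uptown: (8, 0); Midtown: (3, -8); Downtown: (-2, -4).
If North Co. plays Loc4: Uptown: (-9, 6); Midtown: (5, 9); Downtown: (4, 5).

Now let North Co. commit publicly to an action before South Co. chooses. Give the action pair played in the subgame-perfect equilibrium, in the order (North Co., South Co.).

(Loc3, Uptown)

Backward induction with North Co. moving first.
- Loc1: South Co. compares -6, -6, -2 and picks Downtown; North Co. would get 1.
- Loc2: South Co. compares -1, -7, -2 and picks Uptown; North Co. would get 2.
- Loc3: South Co. compares 0, -8, -4 and picks Uptown; North Co. would get 8.
- Loc4: South Co. compares 6, 9, 5 and picks Midtown; North Co. would get 5.
Maximizing over 1, 2, 8, 5, North Co. chooses Loc3. Subgame-perfect outcome: (Loc3, Uptown) with payoffs (8, 0).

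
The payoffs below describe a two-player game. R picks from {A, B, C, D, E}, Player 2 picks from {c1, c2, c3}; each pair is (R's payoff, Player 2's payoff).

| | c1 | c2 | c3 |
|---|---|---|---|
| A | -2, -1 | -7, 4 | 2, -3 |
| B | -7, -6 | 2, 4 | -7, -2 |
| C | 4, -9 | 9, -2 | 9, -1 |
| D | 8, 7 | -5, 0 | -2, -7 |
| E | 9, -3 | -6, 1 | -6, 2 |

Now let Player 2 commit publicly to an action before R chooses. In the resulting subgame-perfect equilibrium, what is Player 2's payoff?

Backward induction with Player 2 moving first.
- c1 → R plays E (best of -2, -7, 4, 8, 9); Player 2 gets -3.
- c2 → R plays C (best of -7, 2, 9, -5, -6); Player 2 gets -2.
- c3 → R plays C (best of 2, -7, 9, -2, -6); Player 2 gets -1.
Among -3, -2, -1, the best is -1 at c3. Subgame-perfect outcome: (C, c3) with payoffs (9, -1).

-1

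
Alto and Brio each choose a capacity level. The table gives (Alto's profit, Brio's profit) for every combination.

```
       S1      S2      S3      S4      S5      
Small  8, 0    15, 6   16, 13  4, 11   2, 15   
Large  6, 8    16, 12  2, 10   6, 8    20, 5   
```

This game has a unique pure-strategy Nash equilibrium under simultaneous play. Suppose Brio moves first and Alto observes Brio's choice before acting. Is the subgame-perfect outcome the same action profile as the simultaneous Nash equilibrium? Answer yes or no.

no

Solve by backward induction (Brio leads).
- S1: BR = Small, leader payoff 0.
- S2: BR = Large, leader payoff 12.
- S3: BR = Small, leader payoff 13.
- S4: BR = Large, leader payoff 8.
- S5: BR = Large, leader payoff 5.
Maximizing over 0, 12, 13, 8, 5, Brio chooses S3. Subgame-perfect outcome: (Small, S3) with payoffs (16, 13).
Under simultaneous play:
Alto's best replies: S1→Small; S2→Large; S3→Small; S4→Large; S5→Large.
Brio's best replies: Small→S5; Large→S2.
Only (Large, S2) has each player best-responding; Nash payoffs (16, 12).
Sequential outcome (Small, S3) differs from the Nash profile (Large, S2).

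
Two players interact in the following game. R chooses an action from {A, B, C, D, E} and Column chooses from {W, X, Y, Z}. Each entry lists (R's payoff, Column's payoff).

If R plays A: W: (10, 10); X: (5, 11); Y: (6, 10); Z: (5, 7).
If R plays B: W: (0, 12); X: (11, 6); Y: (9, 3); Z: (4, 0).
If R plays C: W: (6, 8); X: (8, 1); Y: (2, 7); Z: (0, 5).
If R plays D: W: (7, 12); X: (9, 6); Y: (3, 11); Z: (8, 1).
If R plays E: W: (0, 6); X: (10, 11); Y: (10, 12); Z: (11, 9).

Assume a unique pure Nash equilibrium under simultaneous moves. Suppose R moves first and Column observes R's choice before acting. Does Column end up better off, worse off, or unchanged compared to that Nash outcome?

Work backward from Column's decision.
- A: BR = X, leader payoff 5.
- B: BR = W, leader payoff 0.
- C: BR = W, leader payoff 6.
- D: BR = W, leader payoff 7.
- E: BR = Y, leader payoff 10.
R's induced payoffs are 5, 0, 6, 7, 10, so R commits to E. Subgame-perfect outcome: (E, Y) with payoffs (10, 12).
Now find the simultaneous Nash equilibrium.
R's best replies: W→A; X→B; Y→E; Z→E.
Column's best replies: A→X; B→W; C→W; D→W; E→Y.
Only (E, Y) has each player best-responding; Nash payoffs (10, 12).
Column earns 12 sequentially versus 12 at the Nash outcome: unchanged.

unchanged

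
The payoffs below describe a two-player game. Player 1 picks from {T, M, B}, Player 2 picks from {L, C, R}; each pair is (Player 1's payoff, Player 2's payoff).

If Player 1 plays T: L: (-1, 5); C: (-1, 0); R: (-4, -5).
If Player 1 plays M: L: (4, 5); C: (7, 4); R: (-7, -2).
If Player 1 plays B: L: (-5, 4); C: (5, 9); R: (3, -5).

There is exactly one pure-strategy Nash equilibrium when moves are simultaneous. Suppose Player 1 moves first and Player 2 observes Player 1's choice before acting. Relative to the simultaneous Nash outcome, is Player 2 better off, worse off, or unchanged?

better off

Backward induction with Player 1 moving first.
- T: BR = L, leader payoff -1.
- M: BR = L, leader payoff 4.
- B: BR = C, leader payoff 5.
Player 1's induced payoffs are -1, 4, 5, so Player 1 commits to B. Subgame-perfect outcome: (B, C) with payoffs (5, 9).
Under simultaneous play:
Player 1's best replies: L→M; C→M; R→B.
Player 2's best replies: T→L; M→L; B→C.
Only (M, L) has each player best-responding; Nash payoffs (4, 5).
Player 2 earns 9 sequentially versus 5 at the Nash outcome: better off.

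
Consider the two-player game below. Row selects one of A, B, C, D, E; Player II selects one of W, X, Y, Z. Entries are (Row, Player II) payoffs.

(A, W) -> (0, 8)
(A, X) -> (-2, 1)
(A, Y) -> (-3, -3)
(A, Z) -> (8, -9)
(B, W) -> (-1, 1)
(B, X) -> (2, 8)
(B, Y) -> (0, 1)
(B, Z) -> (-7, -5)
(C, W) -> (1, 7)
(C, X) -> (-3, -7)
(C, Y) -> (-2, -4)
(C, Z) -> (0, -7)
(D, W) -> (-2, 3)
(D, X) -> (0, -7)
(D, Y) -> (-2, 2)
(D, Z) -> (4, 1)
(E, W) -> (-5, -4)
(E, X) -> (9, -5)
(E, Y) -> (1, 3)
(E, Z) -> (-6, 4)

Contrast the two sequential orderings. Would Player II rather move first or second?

If Row leads: Player II's best replies are A→W, B→X, C→W, D→W, E→Z; Row's induced payoffs 0, 2, 1, -2, -6; outcome (B, X), payoffs (2, 8).
If Player II leads: Row's best replies are W→C, X→E, Y→E, Z→A; Player II's induced payoffs 7, -5, 3, -9; outcome (C, W), payoffs (1, 7).
Player II gets 7 moving first and 8 moving second, so Player II prefers to move second.

second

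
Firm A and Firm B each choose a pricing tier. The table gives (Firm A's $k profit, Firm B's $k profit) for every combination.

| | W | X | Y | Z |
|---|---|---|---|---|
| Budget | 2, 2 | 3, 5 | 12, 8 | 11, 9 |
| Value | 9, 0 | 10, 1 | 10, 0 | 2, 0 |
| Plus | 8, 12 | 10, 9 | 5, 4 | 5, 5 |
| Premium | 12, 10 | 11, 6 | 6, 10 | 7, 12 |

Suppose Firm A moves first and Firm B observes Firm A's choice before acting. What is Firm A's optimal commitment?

Firm B best-responds to each possible Firm A move:
- Budget: Firm B compares 2, 5, 8, 9 and picks Z; Firm A would get 11.
- Value: Firm B compares 0, 1, 0, 0 and picks X; Firm A would get 10.
- Plus: Firm B compares 12, 9, 4, 5 and picks W; Firm A would get 8.
- Premium: Firm B compares 10, 6, 10, 12 and picks Z; Firm A would get 7.
Among 11, 10, 8, 7, the best is 11 at Budget. Subgame-perfect outcome: (Budget, Z) with payoffs (11, 9).

Budget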